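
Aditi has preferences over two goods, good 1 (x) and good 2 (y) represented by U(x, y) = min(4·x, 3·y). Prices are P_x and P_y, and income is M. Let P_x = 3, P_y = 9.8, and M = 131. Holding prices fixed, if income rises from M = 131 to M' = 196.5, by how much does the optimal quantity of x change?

With perfect complements, no substitution: consume in ratio x:y = 3:4.
Budget: P_x·x + P_y·(4/3)·x = M, so (3·P_x + 4·P_y)·x = 3·M.
Demand: x*(P_x,P_y,M) = 3·M/(3·P_x + 4·P_y), y* = 4·M/(3·P_x + 4·P_y).
Here 3·3 + 4·9.8 = 48.2, giving x* = 8.1535.
At M' = 196.5: x* = 12.2303. Change: 12.2303 − 8.1535 = 4.0768.

Δx* = 4.0768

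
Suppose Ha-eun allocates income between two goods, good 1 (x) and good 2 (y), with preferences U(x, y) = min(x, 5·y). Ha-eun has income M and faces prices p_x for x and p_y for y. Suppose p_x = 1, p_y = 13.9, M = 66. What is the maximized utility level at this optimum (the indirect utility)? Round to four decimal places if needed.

With perfect complements, no substitution: consume in ratio x:y = 5:1.
Budget: p_x·x + p_y·(1/5)·x = M, so (5·p_x + p_y)·x = 5·M.
Demand: x*(p_x,p_y,M) = 5·M/(5·p_x + p_y), y* = M/(5·p_x + p_y).
Here 5·1 + 13.9 = 18.9, giving x* = 17.4603 and y* = 3.4921.
Utility at the optimum: U(17.4603, 3.4921) = 17.4603.

V = 17.4603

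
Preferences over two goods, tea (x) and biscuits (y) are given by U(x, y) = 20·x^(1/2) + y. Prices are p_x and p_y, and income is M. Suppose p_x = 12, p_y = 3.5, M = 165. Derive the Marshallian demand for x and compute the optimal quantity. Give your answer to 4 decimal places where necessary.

x* = 8.5069

Set MRS = p_x/p_y: 10·x^(−1/2) = p_x/p_y.
Thus x* = (10·p_y/p_x)² — independent of M — with the rest of income spent on y.
Plugging in: x* = (10·3.5/12)² = 8.5069.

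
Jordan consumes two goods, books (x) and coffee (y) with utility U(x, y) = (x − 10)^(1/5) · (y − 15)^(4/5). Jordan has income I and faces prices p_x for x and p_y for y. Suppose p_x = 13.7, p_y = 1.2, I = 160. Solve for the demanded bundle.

MRS = (1/4)·(y−15)/(x−10). Tangency with p_x/p_y gives y−15 = 4·(p_x/p_y)·(x−10).
Substituting into the budget: x* = 10 + 0.2·(I − 10·p_x − 15·p_y)/p_x, and y* = 15 + 0.8·(…)/p_y.
Discretionary income = 160 − 10·13.7 − 15·1.2 = 5; x* = 10 + 0.2·5/13.7 = 10.073; y* = 15 + 0.8·5/1.2 = 18.3333.

x* = 10.073, y* = 18.3333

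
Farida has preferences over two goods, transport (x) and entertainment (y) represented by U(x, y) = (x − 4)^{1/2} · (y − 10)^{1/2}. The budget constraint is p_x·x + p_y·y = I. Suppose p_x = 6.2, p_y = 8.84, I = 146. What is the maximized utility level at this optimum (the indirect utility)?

Let x' = x−4, y' = y−10. MRS = y'/x' = p_x/p_y.
After buying the subsistence bundle (4, 10), a share 0.5 of the remaining income goes to x: x* = 4 + 0.5·(I − 4p_x − 10p_y)/p_x.
Discretionary income = 146 − 4·6.2 − 10·8.84 = 32.8; x* = 4 + 0.5·32.8/6.2 = 6.6452; y* = 10 + 0.5·32.8/8.84 = 11.8552.
Utility at the optimum: U(6.6452, 11.8552) = 2.2152.

V = 2.2152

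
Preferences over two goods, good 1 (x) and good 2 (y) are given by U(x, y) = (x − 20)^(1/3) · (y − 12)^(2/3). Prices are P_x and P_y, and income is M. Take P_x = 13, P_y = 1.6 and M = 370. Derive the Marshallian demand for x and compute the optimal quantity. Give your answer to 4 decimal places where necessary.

This is Cobb-Douglas in (x−20, y−12): tangency gives 1/3·P_y·(y−12) = 2/3·P_x·(x−20).
Substituting into the budget: x* = 20 + 1/3·(M − 20·P_x − 12·P_y)/P_x, and y* = 12 + 2/3·(…)/P_y.
Discretionary income = 370 − 20·13 − 12·1.6 = 90.8; x* = 20 + 1/3·90.8/13 = 22.3282.

x* = 22.3282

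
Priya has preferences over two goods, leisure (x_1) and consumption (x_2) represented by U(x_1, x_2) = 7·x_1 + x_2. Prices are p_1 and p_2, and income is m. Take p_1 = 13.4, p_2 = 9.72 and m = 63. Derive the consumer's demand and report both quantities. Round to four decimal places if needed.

Perfect substitutes: compare marginal utility per dollar. 7/p_1 vs 1/p_2 → 0.5224 vs 0.1029.
x_1 gives more utility per dollar, so spend all income on x_1: x_1* = m/p_1, x_2* = 0.
Numerically: x_1* = 4.7015, x_2* = 0.

x_1* = 4.7015, x_2* = 0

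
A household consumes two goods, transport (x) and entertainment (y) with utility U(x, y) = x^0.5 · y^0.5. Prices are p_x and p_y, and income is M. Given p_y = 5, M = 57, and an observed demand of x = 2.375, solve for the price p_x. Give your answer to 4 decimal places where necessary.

p_x = 12

Tangency: MRS = y/x = p_x/p_y.
So 0.5·p_y·y = 0.5·p_x·x; combined with the budget, a share 0.5 of income goes to x.
Demand: x*(p_x,p_y,M) = 0.5·M/p_x and y* = 0.5·M/p_y.
Set x* = 2.375 in the demand function and solve for p_x: p_x = 12.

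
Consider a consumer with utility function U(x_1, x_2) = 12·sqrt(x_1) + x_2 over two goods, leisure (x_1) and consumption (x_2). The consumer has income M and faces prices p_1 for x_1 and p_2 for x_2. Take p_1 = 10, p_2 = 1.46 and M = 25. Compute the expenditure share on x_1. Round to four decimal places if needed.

Solve: √x_1 = 6·p_2/p_1, so x_1*(p_1,p_2) = (6·p_2/p_1)², and x_2* = (M − p_1·x_1*)/p_2.
Plugging in: x_1* = (6·1.46/10)² = 0.7674, x_2* = 11.8673.
Expenditure on x_1: 10·0.7674 = 7.6738; share = 0.307.

share on x_1 = 0.307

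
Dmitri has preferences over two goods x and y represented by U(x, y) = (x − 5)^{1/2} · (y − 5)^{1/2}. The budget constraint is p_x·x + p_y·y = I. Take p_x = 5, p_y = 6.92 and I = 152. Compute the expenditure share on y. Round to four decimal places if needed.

share on y = 0.5316

MRS = (y−5)/(x−5). Tangency with p_x/p_y gives y−5 = (p_x/p_y)·(x−5).
Substituting into the budget: x* = 5 + 0.5·(I − 5·p_x − 5·p_y)/p_x, and y* = 5 + 0.5·(…)/p_y.
Discretionary income = 152 − 5·5 − 5·6.92 = 92.4; x* = 5 + 0.5·92.4/5 = 14.24; y* = 5 + 0.5·92.4/6.92 = 11.6763.
Expenditure on y: 6.92·11.6763 = 80.8; share = 0.5316.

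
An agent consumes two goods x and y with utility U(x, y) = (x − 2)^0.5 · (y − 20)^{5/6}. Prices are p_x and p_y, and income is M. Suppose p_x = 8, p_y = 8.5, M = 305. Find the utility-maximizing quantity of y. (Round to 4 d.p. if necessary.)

y* = 28.75

MRS = (3/5)·(y−20)/(x−2). Tangency with p_x/p_y gives y−20 = (5/3)·(p_x/p_y)·(x−2).
After buying the subsistence bundle (2, 20), a share 0.375 of the remaining income goes to x: x* = 2 + 0.375·(M − 2p_x − 20p_y)/p_x.
Discretionary income = 305 − 2·8 − 20·8.5 = 119; y* = 20 + 0.625·119/8.5 = 28.75.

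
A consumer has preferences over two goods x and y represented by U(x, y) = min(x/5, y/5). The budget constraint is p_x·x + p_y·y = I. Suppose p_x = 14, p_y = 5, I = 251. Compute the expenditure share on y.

share on y = 0.2632

With perfect complements, no substitution: consume in ratio x:y = 5:5.
Budget: p_x·x + p_y·x = I, so (5·p_x + 5·p_y)·x = 5·I.
Demand: x*(p_x,p_y,I) = 5·I/(5·p_x + 5·p_y), y* = 5·I/(5·p_x + 5·p_y).
Here 5·14 + 5·5 = 95, giving x* = 13.2105 and y* = 13.2105.
Expenditure on y: 5·13.2105 = 66.0526; share = 0.2632.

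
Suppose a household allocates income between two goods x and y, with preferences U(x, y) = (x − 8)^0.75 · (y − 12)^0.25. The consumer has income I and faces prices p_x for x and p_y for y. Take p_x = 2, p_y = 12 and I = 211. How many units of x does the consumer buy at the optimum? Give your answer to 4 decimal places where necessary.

x* = 27.125

Discretionary income = 211 − 8·2 − 12·12 = 51; x* = 8 + 0.75·51/2 = 27.125.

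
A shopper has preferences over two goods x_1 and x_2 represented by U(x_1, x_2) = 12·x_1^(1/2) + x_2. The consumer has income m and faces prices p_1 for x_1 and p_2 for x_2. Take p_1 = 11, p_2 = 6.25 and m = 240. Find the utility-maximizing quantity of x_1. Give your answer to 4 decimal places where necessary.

x_1* = 11.6219

Utility is quasi-linear in x_2; the FOC for x_1 is 6/√x_1 = p_1/p_2.
Solve: √x_1 = 6·p_2/p_1, so x_1*(p_1,p_2) = (6·p_2/p_1)², and x_2* = (m − p_1·x_1*)/p_2.
Plugging in: x_1* = (6·6.25/11)² = 11.6219.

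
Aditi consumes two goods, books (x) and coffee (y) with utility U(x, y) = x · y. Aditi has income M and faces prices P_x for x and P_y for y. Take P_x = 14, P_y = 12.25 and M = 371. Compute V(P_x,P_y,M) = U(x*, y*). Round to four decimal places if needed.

MU_x/MU_y = (y)/(x); tangency sets this equal to P_x/P_y.
So P_y·y = P_x·x; combined with the budget, a share 0.5 of income goes to x.
Demand: x*(P_x,P_y,M) = 0.5·M/P_x and y* = 0.5·M/P_y.
At P_x=14, P_y=12.25, M=371: x* = 0.5·371/14 = 13.25, y* = 15.1429.
Utility at the optimum: U(13.25, 15.1429) = 200.6429.

V = 200.6429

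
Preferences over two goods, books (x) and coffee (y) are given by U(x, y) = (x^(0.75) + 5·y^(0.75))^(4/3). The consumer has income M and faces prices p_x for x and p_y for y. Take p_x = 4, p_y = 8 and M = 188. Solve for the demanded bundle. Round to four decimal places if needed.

x* = 0.594, y* = 23.203

MRS = MU_x/MU_y = (1/5)·(y/x)^(0.25). Set equal to p_x/p_y.
Solve for the ratio: y/x = [5·p_x/p_y]^(4).
With the ratio pinned down, the budget gives x* = M/(p_x + p_y·(y/x)) and y* = (y/x)·x*.
Numerically y/x = 39.0625, so x* = 188/(4 + 8·39.0625) = 0.594 and y* = 39.0625·0.594 = 23.203.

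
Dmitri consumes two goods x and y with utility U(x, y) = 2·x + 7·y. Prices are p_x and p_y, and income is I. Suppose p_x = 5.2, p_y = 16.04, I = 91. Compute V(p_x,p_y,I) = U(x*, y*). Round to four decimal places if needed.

Perfect substitutes: compare marginal utility per dollar. 2/p_x vs 7/p_y → 0.3846 vs 0.4364.
y gives more utility per dollar, so spend all income on y: y* = I/p_y, x* = 0.
Numerically: x* = 0, y* = 5.6733.
Utility at the optimum: U(0, 5.6733) = 39.7132.

V = 39.7132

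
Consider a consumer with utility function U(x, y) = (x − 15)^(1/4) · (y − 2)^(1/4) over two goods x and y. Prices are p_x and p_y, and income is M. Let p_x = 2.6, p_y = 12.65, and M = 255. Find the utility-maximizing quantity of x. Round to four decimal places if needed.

Substituting into the budget: x* = 15 + 0.5·(M − 15·p_x − 2·p_y)/p_x, and y* = 2 + 0.5·(…)/p_y.
Discretionary income = 255 − 15·2.6 − 2·12.65 = 190.7; x* = 15 + 0.5·190.7/2.6 = 51.6731.

x* = 51.6731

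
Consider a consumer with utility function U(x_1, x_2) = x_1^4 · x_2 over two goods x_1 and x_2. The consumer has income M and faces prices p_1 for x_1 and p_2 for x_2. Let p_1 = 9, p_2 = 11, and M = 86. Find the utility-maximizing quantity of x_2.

The MRS is 4·x_2/x_1. Set MRS = p_1/p_2.
Rearranging, p_2·x_2 = (1/4)·p_1·x_1. Substituting into the budget gives p_1·x_1·(1 + (1/4)) = M.
Demand: x_1*(p_1,p_2,M) = 0.8·M/p_1 and x_2* = 0.2·M/p_2.
At p_1=9, p_2=11, M=86: x_2* = 0.2·86/11 = 1.5636.

x_2* = 1.5636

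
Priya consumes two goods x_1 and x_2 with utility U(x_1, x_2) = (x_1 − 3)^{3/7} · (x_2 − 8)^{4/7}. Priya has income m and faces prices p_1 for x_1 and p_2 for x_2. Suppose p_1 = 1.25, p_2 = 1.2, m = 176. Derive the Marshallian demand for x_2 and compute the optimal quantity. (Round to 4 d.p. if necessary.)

x_2* = 85.4524

MRS = (3/4)·(x_2−8)/(x_1−3). Tangency with p_1/p_2 gives x_2−8 = (4/3)·(p_1/p_2)·(x_1−3).
After buying the subsistence bundle (3, 8), a share 3/7 of the remaining income goes to x_1: x_1* = 3 + 3/7·(m − 3p_1 − 8p_2)/p_1.
Discretionary income = 176 − 3·1.25 − 8·1.2 = 162.65; x_2* = 8 + 4/7·162.65/1.2 = 85.4524.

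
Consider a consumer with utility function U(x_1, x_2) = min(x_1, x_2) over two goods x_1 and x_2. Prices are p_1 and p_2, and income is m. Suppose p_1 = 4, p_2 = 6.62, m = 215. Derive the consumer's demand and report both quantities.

With perfect complements, no substitution: consume in ratio x_1:x_2 = 1:1.
Budget: p_1·x_1 + p_2·x_1 = m, so (p_1 + p_2)·x_1 = m.
Demand: x_1*(p_1,p_2,m) = m/(p_1 + p_2), x_2* = m/(p_1 + p_2).
Here 4 + 6.62 = 10.62, giving x_1* = 20.2448 and x_2* = 20.2448.

x_1* = 20.2448, x_2* = 20.2448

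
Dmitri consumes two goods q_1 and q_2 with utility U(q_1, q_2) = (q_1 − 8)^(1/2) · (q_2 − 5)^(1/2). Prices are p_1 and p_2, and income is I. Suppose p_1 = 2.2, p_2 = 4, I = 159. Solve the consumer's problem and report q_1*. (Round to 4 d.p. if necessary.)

q_1* = 35.5909

This is Cobb-Douglas in (q_1−8, q_2−5): tangency gives 0.5·p_2·(q_2−5) = 0.5·p_1·(q_1−8).
Substituting into the budget: q_1* = 8 + 0.5·(I − 8·p_1 − 5·p_2)/p_1, and q_2* = 5 + 0.5·(…)/p_2.
Discretionary income = 159 − 8·2.2 − 5·4 = 121.4; q_1* = 8 + 0.5·121.4/2.2 = 35.5909.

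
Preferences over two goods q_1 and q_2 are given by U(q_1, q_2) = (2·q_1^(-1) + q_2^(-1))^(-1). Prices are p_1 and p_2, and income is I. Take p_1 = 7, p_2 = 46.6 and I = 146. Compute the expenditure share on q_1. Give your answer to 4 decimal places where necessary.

MU_q_1 ∝ 2·q_1^(-2), MU_q_2 ∝ q_2^(-2), so MRS = 2·(q_2/q_1)^(2) = p_1/p_2.
Solve for the ratio: q_2/q_1 = [(1/2)·p_1/p_2]^(0.5).
With the ratio pinned down, the budget gives q_1* = I/(p_1 + p_2·(q_2/q_1)) and q_2* = (q_2/q_1)·q_1*.
Numerically q_2/q_1 = 0.274057, so q_1* = 146/(7 + 46.6·0.274057) = 7.3845 and q_2* = 0.274057·7.3845 = 2.0238.
Expenditure on q_1: 7·7.3845 = 51.6917; share = 0.3541.

share on q_1 = 0.3541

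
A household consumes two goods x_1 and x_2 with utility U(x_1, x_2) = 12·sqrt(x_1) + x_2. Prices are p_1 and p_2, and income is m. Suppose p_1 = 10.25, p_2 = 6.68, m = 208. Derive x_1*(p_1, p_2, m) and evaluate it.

Set MRS = p_1/p_2: 6·x_1^(−1/2) = p_1/p_2.
Solve: √x_1 = 6·p_2/p_1, so x_1*(p_1,p_2) = (6·p_2/p_1)², and x_2* = (m − p_1·x_1*)/p_2.
Plugging in: x_1* = (6·6.68/10.25)² = 15.29.

x_1* = 15.29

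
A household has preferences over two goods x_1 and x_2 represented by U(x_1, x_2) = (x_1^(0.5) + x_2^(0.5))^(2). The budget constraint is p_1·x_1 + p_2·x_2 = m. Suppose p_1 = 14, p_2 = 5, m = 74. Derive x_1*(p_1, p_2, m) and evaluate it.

MRS = MU_x_1/MU_x_2 = (x_2/x_1)^(0.5). Set equal to p_1/p_2.
Solve for the ratio: x_2/x_1 = [p_1/p_2]^(2).
Substitute x_2 = (x_2/x_1)·x_1 into the budget: x_1* = m/(p_1 + p_2·(x_2/x_1)).
Numerically x_2/x_1 = 7.84, so x_1* = 74/(14 + 5·7.84) = 1.391.

x_1* = 1.391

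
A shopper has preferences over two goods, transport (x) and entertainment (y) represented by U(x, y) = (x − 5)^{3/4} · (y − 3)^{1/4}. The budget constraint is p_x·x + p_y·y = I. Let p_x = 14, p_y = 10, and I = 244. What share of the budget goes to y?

share on y = 0.2705

This is Cobb-Douglas in (x−5, y−3): tangency gives 0.75·p_y·(y−3) = 0.25·p_x·(x−5).
Substituting into the budget: x* = 5 + 0.75·(I − 5·p_x − 3·p_y)/p_x, and y* = 3 + 0.25·(…)/p_y.
Discretionary income = 244 − 5·14 − 3·10 = 144; x* = 5 + 0.75·144/14 = 12.7143; y* = 3 + 0.25·144/10 = 6.6.
Expenditure on y: 10·6.6 = 66; share = 0.2705.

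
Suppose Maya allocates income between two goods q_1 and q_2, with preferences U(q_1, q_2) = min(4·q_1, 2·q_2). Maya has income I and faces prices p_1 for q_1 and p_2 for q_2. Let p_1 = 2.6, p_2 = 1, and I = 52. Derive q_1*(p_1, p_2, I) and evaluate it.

q_1* = 11.3043

Leontief preferences: the optimum is at the kink where q_1/2 = q_2/4, i.e. q_2 = 2·q_1.
Budget: p_1·q_1 + p_2·2·q_1 = I, so (2·p_1 + 4·p_2)·q_1 = 2·I.
Demand: q_1*(p_1,p_2,I) = 2·I/(2·p_1 + 4·p_2), q_2* = 4·I/(2·p_1 + 4·p_2).
Here 2·2.6 + 4·1 = 9.2, giving q_1* = 11.3043.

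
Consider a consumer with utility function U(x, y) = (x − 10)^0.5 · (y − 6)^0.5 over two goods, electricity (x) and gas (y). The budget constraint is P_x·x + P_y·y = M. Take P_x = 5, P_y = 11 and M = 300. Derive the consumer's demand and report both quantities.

This is Cobb-Douglas in (x−10, y−6): tangency gives 0.5·P_y·(y−6) = 0.5·P_x·(x−10).
After buying the subsistence bundle (10, 6), a share 0.5 of the remaining income goes to x: x* = 10 + 0.5·(M − 10P_x − 6P_y)/P_x.
Discretionary income = 300 − 10·5 − 6·11 = 184; x* = 10 + 0.5·184/5 = 28.4; y* = 6 + 0.5·184/11 = 14.3636.

x* = 28.4, y* = 14.3636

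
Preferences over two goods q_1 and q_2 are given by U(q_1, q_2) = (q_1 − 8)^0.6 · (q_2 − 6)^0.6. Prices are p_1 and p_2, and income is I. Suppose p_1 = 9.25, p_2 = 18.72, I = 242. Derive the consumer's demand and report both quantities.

q_1* = 11.0097, q_2* = 7.4872

MRS = (q_2−6)/(q_1−8). Tangency with p_1/p_2 gives q_2−6 = (p_1/p_2)·(q_1−8).
After buying the subsistence bundle (8, 6), a share 0.5 of the remaining income goes to q_1: q_1* = 8 + 0.5·(I − 8p_1 − 6p_2)/p_1.
Discretionary income = 242 − 8·9.25 − 6·18.72 = 55.68; q_1* = 8 + 0.5·55.68/9.25 = 11.0097; q_2* = 6 + 0.5·55.68/18.72 = 7.4872.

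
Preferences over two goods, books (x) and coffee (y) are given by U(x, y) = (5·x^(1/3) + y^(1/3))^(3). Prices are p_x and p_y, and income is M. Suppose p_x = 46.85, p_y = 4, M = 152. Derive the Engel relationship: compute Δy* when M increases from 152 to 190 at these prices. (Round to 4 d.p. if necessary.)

MRS = MU_x/MU_y = 5·(y/x)^(2/3). Set equal to p_x/p_y.
Solve for the ratio: y/x = [(1/5)·p_x/p_y]^(1.5).
Substitute y = (y/x)·x into the budget: x* = M/(p_x + p_y·(y/x)).
Numerically y/x = 3.58525, so x* = 152/(46.85 + 4·3.58525) = 2.484 and y* = 3.58525·2.484 = 8.9059.
At M' = 190: y* = 11.1323. Change: 11.1323 − 8.9059 = 2.2265.

Δy* = 2.2265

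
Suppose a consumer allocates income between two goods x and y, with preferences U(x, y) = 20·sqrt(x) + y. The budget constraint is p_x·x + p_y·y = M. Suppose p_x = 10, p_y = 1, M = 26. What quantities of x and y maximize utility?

Set MRS = p_x/p_y: 10·x^(−1/2) = p_x/p_y.
Thus x* = (10·p_y/p_x)² — independent of M — with the rest of income spent on y.
Plugging in: x* = (10·1/10)² = 1, y* = 16.

x* = 1, y* = 16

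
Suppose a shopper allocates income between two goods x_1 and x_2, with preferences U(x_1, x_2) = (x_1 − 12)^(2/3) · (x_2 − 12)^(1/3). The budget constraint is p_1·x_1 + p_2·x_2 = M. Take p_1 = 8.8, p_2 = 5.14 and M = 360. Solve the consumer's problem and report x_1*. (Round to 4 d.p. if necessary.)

x_1* = 26.6

MRS = 2·(x_2−12)/(x_1−12). Tangency with p_1/p_2 gives x_2−12 = (1/2)·(p_1/p_2)·(x_1−12).
After buying the subsistence bundle (12, 12), a share 2/3 of the remaining income goes to x_1: x_1* = 12 + 2/3·(M − 12p_1 − 12p_2)/p_1.
Discretionary income = 360 − 12·8.8 − 12·5.14 = 192.72; x_1* = 12 + 2/3·192.72/8.8 = 26.6.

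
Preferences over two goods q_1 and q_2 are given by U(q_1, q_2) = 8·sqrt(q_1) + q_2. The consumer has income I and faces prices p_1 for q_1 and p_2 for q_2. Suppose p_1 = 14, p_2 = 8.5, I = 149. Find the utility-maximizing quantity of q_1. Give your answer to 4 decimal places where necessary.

q_1* = 5.898

MU_q_1 = 4/√q_1, MU_q_2 = 1. Tangency: 4/√q_1 = p_1/p_2.
Thus q_1* = (4·p_2/p_1)² — independent of I — with the rest of income spent on q_2.
Plugging in: q_1* = (4·8.5/14)² = 5.898.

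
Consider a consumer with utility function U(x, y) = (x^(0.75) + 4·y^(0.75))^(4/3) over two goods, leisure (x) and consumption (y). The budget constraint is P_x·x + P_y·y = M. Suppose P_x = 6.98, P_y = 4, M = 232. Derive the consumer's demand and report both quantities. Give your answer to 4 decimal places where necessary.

x* = 0.0244, y* = 57.9574

MRS = MU_x/MU_y = (1/4)·(y/x)^(0.25). Set equal to P_x/P_y.
Solve for the ratio: y/x = [4·P_x/P_y]^(4).
Substitute y = (y/x)·x into the budget: x* = M/(P_x + P_y·(y/x)).
Numerically y/x = 2373.677376, so x* = 232/(6.98 + 4·2373.677376) = 0.0244 and y* = 2373.677376·0.0244 = 57.9574.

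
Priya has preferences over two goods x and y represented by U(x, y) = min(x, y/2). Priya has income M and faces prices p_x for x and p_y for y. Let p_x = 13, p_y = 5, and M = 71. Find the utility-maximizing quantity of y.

With perfect complements, no substitution: consume in ratio x:y = 1:2.
Budget: p_x·x + p_y·2·x = M, so (p_x + 2·p_y)·x = M.
Demand: x*(p_x,p_y,M) = M/(p_x + 2·p_y), y* = 2·M/(p_x + 2·p_y).
Here 13 + 2·5 = 23, giving y* = 6.1739.

y* = 6.1739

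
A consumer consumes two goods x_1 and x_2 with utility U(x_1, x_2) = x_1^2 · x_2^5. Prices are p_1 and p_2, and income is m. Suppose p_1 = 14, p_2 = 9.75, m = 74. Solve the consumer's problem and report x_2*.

MU_x_1/MU_x_2 = (2·x_2)/(5·x_1); tangency sets this equal to p_1/p_2.
Rearranging, p_2·x_2 = (5/2)·p_1·x_1. Substituting into the budget gives p_1·x_1·(1 + (5/2)) = m.
Demand: x_1*(p_1,p_2,m) = 2/7·m/p_1 and x_2* = 5/7·m/p_2.
At p_1=14, p_2=9.75, m=74: x_2* = 5/7·74/9.75 = 5.4212.

x_2* = 5.4212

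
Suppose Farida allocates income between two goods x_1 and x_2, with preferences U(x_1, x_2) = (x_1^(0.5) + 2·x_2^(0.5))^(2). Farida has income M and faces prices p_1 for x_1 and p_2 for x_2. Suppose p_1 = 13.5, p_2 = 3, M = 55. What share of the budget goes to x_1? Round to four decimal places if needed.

From the CES first-order condition, (1/2)·(x_2/x_1)^(0.5) = p_1/p_2.
Hence x_2/x_1 = (2·p_1/p_2)^(1/(0.5)), i.e. raised to the 2 power.
Substitute x_2 = (x_2/x_1)·x_1 into the budget: x_1* = M/(p_1 + p_2·(x_2/x_1)).
Numerically x_2/x_1 = 81, so x_1* = 55/(13.5 + 3·81) = 0.2144 and x_2* = 81·0.2144 = 17.3684.
Expenditure on x_1: 13.5·0.2144 = 2.8947; share = 0.0526.

share on x_1 = 0.0526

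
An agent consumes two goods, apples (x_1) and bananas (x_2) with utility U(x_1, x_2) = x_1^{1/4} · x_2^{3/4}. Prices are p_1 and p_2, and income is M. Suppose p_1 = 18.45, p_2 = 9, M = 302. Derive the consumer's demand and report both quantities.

x_1* = 4.0921, x_2* = 25.1667

Tangency: MRS = (1/3)·x_2/x_1 = p_1/p_2.
So 0.25·p_2·x_2 = 0.75·p_1·x_1; combined with the budget, a share 0.25 of income goes to x_1.
Demand: x_1*(p_1,p_2,M) = 0.25·M/p_1 and x_2* = 0.75·M/p_2.
At p_1=18.45, p_2=9, M=302: x_1* = 0.25·302/18.45 = 4.0921, x_2* = 25.1667.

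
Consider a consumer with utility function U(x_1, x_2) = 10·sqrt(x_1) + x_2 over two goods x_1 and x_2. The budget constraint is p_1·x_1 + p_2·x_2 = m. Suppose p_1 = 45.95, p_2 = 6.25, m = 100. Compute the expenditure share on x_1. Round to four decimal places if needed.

Set MRS = p_1/p_2: 5·x_1^(−1/2) = p_1/p_2.
Solve: √x_1 = 5·p_2/p_1, so x_1*(p_1,p_2) = (5·p_2/p_1)², and x_2* = (m − p_1·x_1*)/p_2.
Plugging in: x_1* = (5·6.25/45.95)² = 0.4625, x_2* = 12.5996.
Expenditure on x_1: 45.95·0.4625 = 21.2527; share = 0.2125.

share on x_1 = 0.2125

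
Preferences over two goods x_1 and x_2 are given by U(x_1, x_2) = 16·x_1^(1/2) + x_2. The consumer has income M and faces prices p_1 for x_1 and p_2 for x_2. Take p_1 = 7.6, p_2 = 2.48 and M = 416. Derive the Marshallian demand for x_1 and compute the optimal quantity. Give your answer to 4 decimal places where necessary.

x_1* = 6.8148

MU_x_1 = 8/√x_1, MU_x_2 = 1. Tangency: 8/√x_1 = p_1/p_2.
Solve: √x_1 = 8·p_2/p_1, so x_1*(p_1,p_2) = (8·p_2/p_1)², and x_2* = (M − p_1·x_1*)/p_2.
Plugging in: x_1* = (8·2.48/7.6)² = 6.8148.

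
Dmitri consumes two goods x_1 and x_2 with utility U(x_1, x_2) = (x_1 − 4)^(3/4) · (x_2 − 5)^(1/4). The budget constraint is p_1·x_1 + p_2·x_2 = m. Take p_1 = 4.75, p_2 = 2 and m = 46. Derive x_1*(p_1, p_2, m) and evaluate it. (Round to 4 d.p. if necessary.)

Discretionary income = 46 − 4·4.75 − 5·2 = 17; x_1* = 4 + 0.75·17/4.75 = 6.6842.

x_1* = 6.6842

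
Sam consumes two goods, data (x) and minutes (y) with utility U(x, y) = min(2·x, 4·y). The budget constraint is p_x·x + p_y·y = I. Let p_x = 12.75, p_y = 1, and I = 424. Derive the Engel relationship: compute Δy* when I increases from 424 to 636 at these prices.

Δy* = 8

Leontief preferences: the optimum is at the kink where x/4 = y/2, i.e. y = (1/2)·x.
Budget: p_x·x + p_y·(1/2)·x = I, so (4·p_x + 2·p_y)·x = 4·I.
Demand: x*(p_x,p_y,I) = 4·I/(4·p_x + 2·p_y), y* = 2·I/(4·p_x + 2·p_y).
Here 4·12.75 + 2·1 = 53, giving y* = 16.
At I' = 636: y* = 24. Change: 24 − 16 = 8.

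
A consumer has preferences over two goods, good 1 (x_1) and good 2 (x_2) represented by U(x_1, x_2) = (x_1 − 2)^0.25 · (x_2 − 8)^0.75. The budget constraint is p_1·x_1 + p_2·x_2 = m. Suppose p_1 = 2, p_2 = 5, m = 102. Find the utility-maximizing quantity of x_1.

Substituting into the budget: x_1* = 2 + 0.25·(m − 2·p_1 − 8·p_2)/p_1, and x_2* = 8 + 0.75·(…)/p_2.
Discretionary income = 102 − 2·2 − 8·5 = 58; x_1* = 2 + 0.25·58/2 = 9.25.

x_1* = 9.25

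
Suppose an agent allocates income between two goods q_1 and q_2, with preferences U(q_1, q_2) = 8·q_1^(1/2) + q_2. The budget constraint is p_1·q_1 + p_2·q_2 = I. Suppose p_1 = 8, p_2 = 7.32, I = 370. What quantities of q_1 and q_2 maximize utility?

MU_q_1 = 4/√q_1, MU_q_2 = 1. Tangency: 4/√q_1 = p_1/p_2.
Thus q_1* = (4·p_2/p_1)² — independent of I — with the rest of income spent on q_2.
Plugging in: q_1* = (4·7.32/8)² = 13.3956, q_2* = 35.9064.

q_1* = 13.3956, q_2* = 35.9064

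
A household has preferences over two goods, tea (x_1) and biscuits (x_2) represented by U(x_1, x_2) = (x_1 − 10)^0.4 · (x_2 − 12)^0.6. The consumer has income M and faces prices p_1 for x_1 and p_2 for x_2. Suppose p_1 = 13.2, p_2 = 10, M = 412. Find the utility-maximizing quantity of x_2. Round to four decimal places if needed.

x_2* = 21.6

MRS = (2/3)·(x_2−12)/(x_1−10). Tangency with p_1/p_2 gives x_2−12 = (3/2)·(p_1/p_2)·(x_1−10).
Substituting into the budget: x_1* = 10 + 0.4·(M − 10·p_1 − 12·p_2)/p_1, and x_2* = 12 + 0.6·(…)/p_2.
Discretionary income = 412 − 10·13.2 − 12·10 = 160; x_2* = 12 + 0.6·160/10 = 21.6.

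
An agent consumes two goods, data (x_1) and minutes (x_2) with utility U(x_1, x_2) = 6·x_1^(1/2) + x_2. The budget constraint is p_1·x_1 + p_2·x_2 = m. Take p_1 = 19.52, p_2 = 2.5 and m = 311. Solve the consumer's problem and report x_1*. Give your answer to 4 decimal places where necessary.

x_1* = 0.1476

Utility is quasi-linear in x_2; the FOC for x_1 is 3/√x_1 = p_1/p_2.
Solve: √x_1 = 3·p_2/p_1, so x_1*(p_1,p_2) = (3·p_2/p_1)², and x_2* = (m − p_1·x_1*)/p_2.
Plugging in: x_1* = (3·2.5/19.52)² = 0.1476.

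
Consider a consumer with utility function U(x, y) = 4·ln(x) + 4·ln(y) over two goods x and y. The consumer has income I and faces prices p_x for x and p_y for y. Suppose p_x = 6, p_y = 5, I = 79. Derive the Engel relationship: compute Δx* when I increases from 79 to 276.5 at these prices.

Tangency: MRS = y/x = p_x/p_y.
Rearranging, p_y·y = p_x·x. Substituting into the budget gives p_x·x·(1 + 1) = I.
Demand: x*(p_x,p_y,I) = 0.5·I/p_x and y* = 0.5·I/p_y.
At p_x=6, p_y=5, I=79: x* = 0.5·79/6 = 6.5833.
At I' = 276.5: x* = 23.0417. Change: 23.0417 − 6.5833 = 16.4583.

Δx* = 16.4583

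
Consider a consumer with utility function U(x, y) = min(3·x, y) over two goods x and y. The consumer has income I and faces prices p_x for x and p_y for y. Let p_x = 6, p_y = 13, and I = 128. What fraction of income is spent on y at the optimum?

share on y = 0.8667

Demand: x*(p_x,p_y,I) = I/(p_x + 3·p_y), y* = 3·I/(p_x + 3·p_y).
Here 6 + 3·13 = 45, giving x* = 2.8444 and y* = 8.5333.
Expenditure on y: 13·8.5333 = 110.9333; share = 0.8667.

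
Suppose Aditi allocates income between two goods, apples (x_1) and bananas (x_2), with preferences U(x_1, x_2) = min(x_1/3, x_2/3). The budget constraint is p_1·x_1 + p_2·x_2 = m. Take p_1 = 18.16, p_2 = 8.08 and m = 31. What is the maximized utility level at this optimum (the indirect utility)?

V = 0.3938

Demand: x_1*(p_1,p_2,m) = 3·m/(3·p_1 + 3·p_2), x_2* = 3·m/(3·p_1 + 3·p_2).
Here 3·18.16 + 3·8.08 = 78.72, giving x_1* = 1.1814 and x_2* = 1.1814.
Utility at the optimum: U(1.1814, 1.1814) = 0.3938.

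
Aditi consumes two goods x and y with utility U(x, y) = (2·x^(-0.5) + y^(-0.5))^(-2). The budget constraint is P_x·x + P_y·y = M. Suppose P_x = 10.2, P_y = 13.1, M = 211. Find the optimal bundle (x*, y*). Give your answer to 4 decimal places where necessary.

x* = 12.2785, y* = 6.5465

From the CES first-order condition, 2·(y/x)^(1.5) = P_x/P_y.
Solve for the ratio: y/x = [(1/2)·P_x/P_y]^(2/3).
Substitute y = (y/x)·x into the budget: x* = M/(P_x + P_y·(y/x)).
Numerically y/x = 0.53317, so x* = 211/(10.2 + 13.1·0.53317) = 12.2785 and y* = 0.53317·12.2785 = 6.5465.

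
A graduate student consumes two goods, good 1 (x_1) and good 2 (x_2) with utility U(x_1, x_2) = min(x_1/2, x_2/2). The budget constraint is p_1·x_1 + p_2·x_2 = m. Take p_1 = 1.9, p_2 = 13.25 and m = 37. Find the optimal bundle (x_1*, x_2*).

x_1* = 2.4422, x_2* = 2.4422

Leontief preferences: the optimum is at the kink where x_1/2 = x_2/2, i.e. x_2 = x_1.
Budget: p_1·x_1 + p_2·x_1 = m, so (2·p_1 + 2·p_2)·x_1 = 2·m.
Demand: x_1*(p_1,p_2,m) = 2·m/(2·p_1 + 2·p_2), x_2* = 2·m/(2·p_1 + 2·p_2).
Here 2·1.9 + 2·13.25 = 30.3, giving x_1* = 2.4422 and x_2* = 2.4422.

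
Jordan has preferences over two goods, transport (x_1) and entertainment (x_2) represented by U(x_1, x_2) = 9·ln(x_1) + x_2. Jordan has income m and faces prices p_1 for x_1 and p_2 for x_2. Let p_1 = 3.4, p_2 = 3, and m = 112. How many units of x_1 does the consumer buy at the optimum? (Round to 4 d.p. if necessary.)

So x_1*(p_1,p_2) = 9·p_2/p_1, independent of income; and x_2* = (m − 9·p_2)/p_2.
At the given prices: x_1* = 9·3/3.4 = 7.9412.

x_1* = 7.9412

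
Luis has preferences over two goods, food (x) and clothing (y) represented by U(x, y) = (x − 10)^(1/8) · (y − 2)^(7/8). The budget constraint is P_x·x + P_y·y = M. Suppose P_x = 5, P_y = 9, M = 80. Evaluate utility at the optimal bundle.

V = 0.9845

This is Cobb-Douglas in (x−10, y−2): tangency gives 0.125·P_y·(y−2) = 0.875·P_x·(x−10).
After buying the subsistence bundle (10, 2), a share 0.125 of the remaining income goes to x: x* = 10 + 0.125·(M − 10P_x − 2P_y)/P_x.
Discretionary income = 80 − 10·5 − 2·9 = 12; x* = 10 + 0.125·12/5 = 10.3; y* = 2 + 0.875·12/9 = 3.1667.
Utility at the optimum: U(10.3, 3.1667) = 0.9845.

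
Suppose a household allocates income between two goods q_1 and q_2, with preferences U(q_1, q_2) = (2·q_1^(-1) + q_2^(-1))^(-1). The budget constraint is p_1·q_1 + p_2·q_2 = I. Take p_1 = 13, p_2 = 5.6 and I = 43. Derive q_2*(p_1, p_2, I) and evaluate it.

q_2* = 2.434

MRS = MU_q_1/MU_q_2 = 2·(q_2/q_1)^(2). Set equal to p_1/p_2.
Hence q_2/q_1 = ((1/2)·p_1/p_2)^(1/(2)), i.e. raised to the 0.5 power.
Substitute q_2 = (q_2/q_1)·q_1 into the budget: q_1* = I/(p_1 + p_2·(q_2/q_1)).
Numerically q_2/q_1 = 1.077365, so q_1* = 43/(13 + 5.6·1.077365) = 2.2592 and q_2* = 1.077365·2.2592 = 2.434.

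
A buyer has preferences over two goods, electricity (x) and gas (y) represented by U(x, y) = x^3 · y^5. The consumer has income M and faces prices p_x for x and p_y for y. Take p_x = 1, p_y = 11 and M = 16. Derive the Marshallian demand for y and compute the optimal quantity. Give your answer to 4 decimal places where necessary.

y* = 0.9091

Tangency: MRS = (3/5)·y/x = p_x/p_y.
So 3·p_y·y = 5·p_x·x; combined with the budget, a share 0.375 of income goes to x.
Demand: x*(p_x,p_y,M) = 0.375·M/p_x and y* = 0.625·M/p_y.
At p_x=1, p_y=11, M=16: y* = 0.625·16/11 = 0.9091.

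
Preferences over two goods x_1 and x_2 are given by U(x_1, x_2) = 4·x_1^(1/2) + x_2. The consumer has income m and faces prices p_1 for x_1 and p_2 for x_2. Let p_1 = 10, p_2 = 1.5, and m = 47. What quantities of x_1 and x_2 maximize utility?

Thus x_1* = (2·p_2/p_1)² — independent of m — with the rest of income spent on x_2.
Plugging in: x_1* = (2·1.5/10)² = 0.09, x_2* = 30.7333.

x_1* = 0.09, x_2* = 30.7333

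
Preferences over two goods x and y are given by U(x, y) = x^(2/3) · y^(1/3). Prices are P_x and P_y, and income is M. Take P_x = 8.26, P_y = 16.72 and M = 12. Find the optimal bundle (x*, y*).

x* = 0.9685, y* = 0.2392

MU_x/MU_y = (2/3·y)/(1/3·x); tangency sets this equal to P_x/P_y.
Rearranging, P_y·y = (1/2)·P_x·x. Substituting into the budget gives P_x·x·(1 + (1/2)) = M.
Demand: x*(P_x,P_y,M) = 2/3·M/P_x and y* = 1/3·M/P_y.
At P_x=8.26, P_y=16.72, M=12: x* = 2/3·12/8.26 = 0.9685, y* = 0.2392.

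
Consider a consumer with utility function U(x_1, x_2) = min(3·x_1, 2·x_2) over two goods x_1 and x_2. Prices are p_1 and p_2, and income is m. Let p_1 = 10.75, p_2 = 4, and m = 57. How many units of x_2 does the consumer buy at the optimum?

x_2* = 5.1045

With perfect complements, no substitution: consume in ratio x_1:x_2 = 2:3.
Budget: p_1·x_1 + p_2·(3/2)·x_1 = m, so (2·p_1 + 3·p_2)·x_1 = 2·m.
Demand: x_1*(p_1,p_2,m) = 2·m/(2·p_1 + 3·p_2), x_2* = 3·m/(2·p_1 + 3·p_2).
Here 2·10.75 + 3·4 = 33.5, giving x_2* = 5.1045.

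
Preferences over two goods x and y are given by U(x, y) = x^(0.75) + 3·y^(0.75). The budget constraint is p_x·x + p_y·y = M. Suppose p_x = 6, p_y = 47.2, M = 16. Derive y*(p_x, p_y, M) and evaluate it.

y* = 0.0484

MU_x ∝ x^(-0.25), MU_y ∝ 3·y^(-0.25), so MRS = (1/3)·(y/x)^(0.25) = p_x/p_y.
Hence y/x = (3·p_x/p_y)^(1/(0.25)), i.e. raised to the 4 power.
Substitute y = (y/x)·x into the budget: x* = M/(p_x + p_y·(y/x)).
Numerically y/x = 0.021151, so x* = 16/(6 + 47.2·0.021151) = 2.2863 and y* = 0.021151·2.2863 = 0.0484.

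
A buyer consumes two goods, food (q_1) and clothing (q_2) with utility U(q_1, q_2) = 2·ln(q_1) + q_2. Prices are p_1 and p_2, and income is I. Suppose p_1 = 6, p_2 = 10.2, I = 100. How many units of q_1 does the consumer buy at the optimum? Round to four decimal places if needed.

q_1* = 3.4

So q_1*(p_1,p_2) = 2·p_2/p_1, independent of income; and q_2* = (I − 2·p_2)/p_2.
At the given prices: q_1* = 2·10.2/6 = 3.4.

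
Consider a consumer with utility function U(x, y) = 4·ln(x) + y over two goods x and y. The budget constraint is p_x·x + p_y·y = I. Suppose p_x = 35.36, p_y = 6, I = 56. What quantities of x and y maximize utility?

x* = 0.6787, y* = 5.3333

MU_x = 4/x, MU_y = 1. Tangency: 4/x = p_x/p_y.
So x*(p_x,p_y) = 4·p_y/p_x, independent of income; and y* = (I − 4·p_y)/p_y.
At the given prices: x* = 4·6/35.36 = 0.6787, and y* = 5.3333.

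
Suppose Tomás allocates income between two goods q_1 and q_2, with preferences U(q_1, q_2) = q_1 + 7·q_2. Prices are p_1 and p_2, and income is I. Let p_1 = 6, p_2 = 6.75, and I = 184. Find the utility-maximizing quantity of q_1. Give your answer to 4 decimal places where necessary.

q_1* = 0

Numerically: q_1* = 0, q_2* = 27.2593.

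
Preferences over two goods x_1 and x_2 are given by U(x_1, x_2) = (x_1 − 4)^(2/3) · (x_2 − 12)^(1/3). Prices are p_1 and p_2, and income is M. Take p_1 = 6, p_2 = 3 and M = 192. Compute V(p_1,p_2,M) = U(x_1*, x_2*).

V = 14.6667

Substituting into the budget: x_1* = 4 + 2/3·(M − 4·p_1 − 12·p_2)/p_1, and x_2* = 12 + 1/3·(…)/p_2.
Discretionary income = 192 − 4·6 − 12·3 = 132; x_1* = 4 + 2/3·132/6 = 18.6667; x_2* = 12 + 1/3·132/3 = 26.6667.
Utility at the optimum: U(18.6667, 26.6667) = 14.6667.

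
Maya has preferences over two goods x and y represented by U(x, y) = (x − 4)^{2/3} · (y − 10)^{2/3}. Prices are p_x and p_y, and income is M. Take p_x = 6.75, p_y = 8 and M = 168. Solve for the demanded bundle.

x* = 8.5185, y* = 13.8125

MRS = (y−10)/(x−4). Tangency with p_x/p_y gives y−10 = (p_x/p_y)·(x−4).
Substituting into the budget: x* = 4 + 0.5·(M − 4·p_x − 10·p_y)/p_x, and y* = 10 + 0.5·(…)/p_y.
Discretionary income = 168 − 4·6.75 − 10·8 = 61; x* = 4 + 0.5·61/6.75 = 8.5185; y* = 10 + 0.5·61/8 = 13.8125.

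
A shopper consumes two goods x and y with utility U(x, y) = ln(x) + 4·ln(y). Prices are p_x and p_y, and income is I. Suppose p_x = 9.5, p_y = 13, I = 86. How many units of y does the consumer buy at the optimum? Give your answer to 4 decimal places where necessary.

MU_x/MU_y = (y)/(4·x); tangency sets this equal to p_x/p_y.
Rearranging, p_y·y = 4·p_x·x. Substituting into the budget gives p_x·x·(1 + 4) = I.
Demand: x*(p_x,p_y,I) = 0.2·I/p_x and y* = 0.8·I/p_y.
At p_x=9.5, p_y=13, I=86: y* = 0.8·86/13 = 5.2923.

y* = 5.2923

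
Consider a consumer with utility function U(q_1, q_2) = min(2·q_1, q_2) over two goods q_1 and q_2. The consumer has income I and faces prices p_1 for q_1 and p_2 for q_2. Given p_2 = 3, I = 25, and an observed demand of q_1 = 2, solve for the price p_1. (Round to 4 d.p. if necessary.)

With perfect complements, no substitution: consume in ratio q_1:q_2 = 1:2.
Budget: p_1·q_1 + p_2·2·q_1 = I, so (p_1 + 2·p_2)·q_1 = I.
Demand: q_1*(p_1,p_2,I) = I/(p_1 + 2·p_2), q_2* = 2·I/(p_1 + 2·p_2).
Set q_1* = 2 in the demand function and solve for p_1: p_1 = 6.5.

p_1 = 6.5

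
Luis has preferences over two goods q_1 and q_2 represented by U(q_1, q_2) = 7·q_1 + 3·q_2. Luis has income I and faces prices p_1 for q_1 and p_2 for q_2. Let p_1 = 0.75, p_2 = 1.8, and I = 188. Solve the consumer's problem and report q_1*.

Numerically: q_1* = 250.6667, q_2* = 0.

q_1* = 250.6667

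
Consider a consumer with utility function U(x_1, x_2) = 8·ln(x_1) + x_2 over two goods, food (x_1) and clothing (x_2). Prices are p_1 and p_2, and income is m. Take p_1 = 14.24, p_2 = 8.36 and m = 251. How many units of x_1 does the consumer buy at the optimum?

MU_x_1 = 8/x_1, MU_x_2 = 1. Tangency: 8/x_1 = p_1/p_2.
So x_1*(p_1,p_2) = 8·p_2/p_1, independent of income; and x_2* = (m − 8·p_2)/p_2.
At the given prices: x_1* = 8·8.36/14.24 = 4.6966.

x_1* = 4.6966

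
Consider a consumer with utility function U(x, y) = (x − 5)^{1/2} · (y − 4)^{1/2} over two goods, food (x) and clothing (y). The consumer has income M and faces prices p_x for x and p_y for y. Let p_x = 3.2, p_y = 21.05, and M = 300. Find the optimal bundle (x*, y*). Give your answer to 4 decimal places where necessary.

x* = 36.2188, y* = 8.7458

MRS = (y−4)/(x−5). Tangency with p_x/p_y gives y−4 = (p_x/p_y)·(x−5).
After buying the subsistence bundle (5, 4), a share 0.5 of the remaining income goes to x: x* = 5 + 0.5·(M − 5p_x − 4p_y)/p_x.
Discretionary income = 300 − 5·3.2 − 4·21.05 = 199.8; x* = 5 + 0.5·199.8/3.2 = 36.2188; y* = 4 + 0.5·199.8/21.05 = 8.7458.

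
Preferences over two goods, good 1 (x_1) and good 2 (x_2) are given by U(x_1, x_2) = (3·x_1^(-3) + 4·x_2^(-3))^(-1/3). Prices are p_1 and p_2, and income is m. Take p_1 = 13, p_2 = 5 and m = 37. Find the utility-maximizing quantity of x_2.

x_2* = 2.5469

From the CES first-order condition, (3/4)·(x_2/x_1)^(4) = p_1/p_2.
Hence x_2/x_1 = ((4/3)·p_1/p_2)^(1/(4)), i.e. raised to the 0.25 power.
With the ratio pinned down, the budget gives x_1* = m/(p_1 + p_2·(x_2/x_1)) and x_2* = (x_2/x_1)·x_1*.
Numerically x_2/x_1 = 1.364514, so x_1* = 37/(13 + 5·1.364514) = 1.8666 and x_2* = 1.364514·1.8666 = 2.5469.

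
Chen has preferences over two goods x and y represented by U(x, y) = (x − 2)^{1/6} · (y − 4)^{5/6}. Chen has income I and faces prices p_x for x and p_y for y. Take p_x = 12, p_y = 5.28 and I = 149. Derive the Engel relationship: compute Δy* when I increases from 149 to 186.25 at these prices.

After buying the subsistence bundle (2, 4), a share 1/6 of the remaining income goes to x: x* = 2 + 1/6·(I − 2p_x − 4p_y)/p_x.
Discretionary income = 149 − 2·12 − 4·5.28 = 103.88; y* = 4 + 5/6·103.88/5.28 = 20.3952.
At I' = 186.25: y* = 26.2743. Change: 26.2743 − 20.3952 = 5.8791.

Δy* = 5.8791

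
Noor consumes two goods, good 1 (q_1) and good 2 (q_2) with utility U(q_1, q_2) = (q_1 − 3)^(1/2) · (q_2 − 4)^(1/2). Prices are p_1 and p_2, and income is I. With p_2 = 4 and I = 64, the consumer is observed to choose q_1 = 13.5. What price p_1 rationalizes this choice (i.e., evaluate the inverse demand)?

This is Cobb-Douglas in (q_1−3, q_2−4): tangency gives 0.5·p_2·(q_2−4) = 0.5·p_1·(q_1−3).
Substituting into the budget: q_1* = 3 + 0.5·(I − 3·p_1 − 4·p_2)/p_1, and q_2* = 4 + 0.5·(…)/p_2.
Set q_1* = 13.5 in the demand function and solve for p_1: p_1 = 2.

p_1 = 2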